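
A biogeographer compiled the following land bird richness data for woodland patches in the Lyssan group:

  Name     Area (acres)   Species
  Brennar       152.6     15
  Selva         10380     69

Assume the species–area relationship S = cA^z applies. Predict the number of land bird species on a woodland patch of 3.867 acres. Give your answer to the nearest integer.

4

z = ln(69/15) / ln(10380/152.6) = 1.5261 / 4.2198 = 0.3616
c = 15 / 152.6^0.3616 = 15 / 6.161 = 2.435
S₃ = 2.435 × 3.867^0.3616 = 2.435 × 1.631 ≈ 3.971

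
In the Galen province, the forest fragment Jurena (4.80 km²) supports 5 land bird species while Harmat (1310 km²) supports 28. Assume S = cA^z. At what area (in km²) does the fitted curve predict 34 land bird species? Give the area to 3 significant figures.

z = ln(28/5) / ln(1310/4.8) = 1.7228 / 5.6092 = 0.3071
c = 5 / 4.8^0.3071 = 5 / 1.619 = 3.088
A = (34/3.088)^(1/0.3071) ⇒ ln A = ln(11.01)/0.3071 = 7.8099
A = e^7.8099 ≈ 2465 km²

2460 km²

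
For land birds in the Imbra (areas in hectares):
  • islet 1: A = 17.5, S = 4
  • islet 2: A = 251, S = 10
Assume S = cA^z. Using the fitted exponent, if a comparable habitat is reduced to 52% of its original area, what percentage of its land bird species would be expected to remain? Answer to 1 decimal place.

79.9%

z = ln(10/4) / ln(251/17.5) = 0.9163 / 2.6633 = 0.3440
S_new/S_old = (A_new/A_old)^z = 0.52^0.3440 = exp(0.3440 × -0.6539) = 0.7985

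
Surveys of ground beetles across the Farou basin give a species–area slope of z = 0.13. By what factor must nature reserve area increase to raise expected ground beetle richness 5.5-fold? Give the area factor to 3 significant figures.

496000

(A₂/A₁)^0.13 = 5.5, so A₂/A₁ = 5.5^(1/0.13) = 5.5^7.692
ln(A₂/A₁) = ln 5.5 / 0.13 = 1.7047 / 0.13 = 13.1134
A₂/A₁ = e^13.1134 ≈ 495562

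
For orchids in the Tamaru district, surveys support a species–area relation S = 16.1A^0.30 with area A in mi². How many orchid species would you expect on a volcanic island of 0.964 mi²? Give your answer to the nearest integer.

S = 16.1 × 0.964^0.3
ln S = ln 16.1 + 0.3 × ln 0.964 = 2.7788 + 0.3 × -0.0367 = 2.7678
S = e^2.7678 ≈ 15.92

16 species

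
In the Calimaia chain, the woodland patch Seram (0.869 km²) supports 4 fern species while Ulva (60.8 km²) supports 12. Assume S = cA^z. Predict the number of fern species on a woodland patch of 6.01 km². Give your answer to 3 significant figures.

6.60

z = ln(12/4) / ln(60.8/0.869) = 1.0986 / 4.2480 = 0.2586
c = 4 / 0.869^0.2586 = 4 / 0.9643 = 4.148
S₃ = 4.148 × 6.01^0.2586 = 4.148 × 1.59 ≈ 6.596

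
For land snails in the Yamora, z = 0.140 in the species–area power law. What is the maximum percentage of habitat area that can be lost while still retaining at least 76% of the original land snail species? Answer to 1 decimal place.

85.9%

Need (A_new/A_old)^0.14 = 0.76, so A_new/A_old = 0.76^(1/0.14) = 0.76^7.143
ln(A_new/A_old) = ln 0.76 / 0.14 = -0.2744 / 0.14 = -1.9603
A_new/A_old = e^-1.9603 ≈ 0.1408
Fraction that can be lost = 1 − 0.1408 = 0.8592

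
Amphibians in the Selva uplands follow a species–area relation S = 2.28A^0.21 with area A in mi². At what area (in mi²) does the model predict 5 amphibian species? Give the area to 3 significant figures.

5 = 2.28 × A^0.21  ⇒  A^0.21 = 5/2.28 = 2.193
ln A = ln(2.193) / 0.21 = 0.7853 / 0.21 = 3.7393
A = e^3.7393 ≈ 42.07 mi²

42.1 mi²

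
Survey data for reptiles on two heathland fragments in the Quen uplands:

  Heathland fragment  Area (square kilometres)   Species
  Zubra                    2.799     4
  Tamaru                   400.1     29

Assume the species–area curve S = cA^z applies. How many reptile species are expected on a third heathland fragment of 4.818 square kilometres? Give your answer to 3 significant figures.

z = ln(29/4) / ln(400.1/2.799) = 1.9810 / 4.9625 = 0.3992
c = 4 / 2.799^0.3992 = 4 / 1.508 = 2.652
S₃ = 2.652 × 4.818^0.3992 = 2.652 × 1.873 ≈ 4.968

4.97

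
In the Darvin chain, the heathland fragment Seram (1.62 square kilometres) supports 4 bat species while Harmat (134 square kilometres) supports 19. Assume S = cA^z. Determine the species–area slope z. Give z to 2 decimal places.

Taking logs: ln S = ln c + z ln A, so z = (ln S₂ − ln S₁)/(ln A₂ − ln A₁).
z = ln(19/4) / ln(134/1.62) = ln(4.75) / ln(82.72) = 1.5581 / 4.4154 = 0.3529

0.35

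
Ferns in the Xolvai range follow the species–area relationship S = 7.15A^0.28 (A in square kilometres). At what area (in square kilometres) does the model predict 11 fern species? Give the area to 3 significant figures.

11 = 7.15 × A^0.28  ⇒  A^0.28 = 11/7.15 = 1.538
ln A = ln(1.538) / 0.28 = 0.4308 / 0.28 = 1.5385
A = e^1.5385 ≈ 4.658 square kilometres

4.66 square kilometres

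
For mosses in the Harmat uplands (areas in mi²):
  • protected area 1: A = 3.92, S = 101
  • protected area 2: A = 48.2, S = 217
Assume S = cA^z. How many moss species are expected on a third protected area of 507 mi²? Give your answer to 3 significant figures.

z = ln(217/101) / ln(48.2/3.92) = 0.7648 / 2.5093 = 0.3048
c = 101 / 3.92^0.3048 = 101 / 1.516 = 66.6
S₃ = 66.6 × 507^0.3048 = 66.6 × 6.675 ≈ 444.6

445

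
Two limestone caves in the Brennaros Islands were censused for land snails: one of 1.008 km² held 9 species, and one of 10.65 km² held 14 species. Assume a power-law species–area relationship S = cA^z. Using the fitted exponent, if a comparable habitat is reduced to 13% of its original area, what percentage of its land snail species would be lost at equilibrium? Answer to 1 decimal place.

z = ln(14/9) / ln(10.65/1.008) = 0.4418 / 2.3576 = 0.1874
S_new/S_old = (A_new/A_old)^z = 0.13^0.1874 = exp(0.1874 × -2.0402) = 0.6823
Fraction lost = 1 − 0.6823 = 0.3177

31.8%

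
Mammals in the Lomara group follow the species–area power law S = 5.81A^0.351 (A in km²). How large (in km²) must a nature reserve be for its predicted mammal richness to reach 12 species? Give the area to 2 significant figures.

7.9 km²

12 = 5.81 × A^0.351  ⇒  A^0.351 = 12/5.81 = 2.065
ln A = ln(2.065) / 0.351 = 0.7253 / 0.351 = 2.0665
A = e^2.0665 ≈ 7.897 km²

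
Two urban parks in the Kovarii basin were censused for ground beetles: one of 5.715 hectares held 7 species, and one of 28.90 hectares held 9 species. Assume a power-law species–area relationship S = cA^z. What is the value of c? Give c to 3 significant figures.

z = ln(S₂/S₁) / ln(A₂/A₁) = ln(9/7) / ln(28.9/5.715) = 0.2513 / 1.6207 = 0.1551
c = S₁ / A₁^z = 7 / 5.715^0.1551 = 7 / 1.31 = 5.342

5.34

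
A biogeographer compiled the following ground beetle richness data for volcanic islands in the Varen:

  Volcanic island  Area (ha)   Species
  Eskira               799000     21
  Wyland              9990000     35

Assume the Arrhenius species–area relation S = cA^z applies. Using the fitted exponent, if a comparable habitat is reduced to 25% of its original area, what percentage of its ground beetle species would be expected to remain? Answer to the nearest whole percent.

76%

z = ln(35/21) / ln(9990000/799000) = 0.5108 / 2.5260 = 0.2022
S_new/S_old = (A_new/A_old)^z = 0.25^0.2022 = exp(0.2022 × -1.3863) = 0.7555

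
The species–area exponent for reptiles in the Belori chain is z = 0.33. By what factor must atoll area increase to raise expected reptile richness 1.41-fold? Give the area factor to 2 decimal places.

(A₂/A₁)^0.33 = 1.41, so A₂/A₁ = 1.41^(1/0.33) = 1.41^3.03
ln(A₂/A₁) = ln 1.41 / 0.33 = 0.3436 / 0.33 = 1.0412
A₂/A₁ = e^1.0412 ≈ 2.833

2.83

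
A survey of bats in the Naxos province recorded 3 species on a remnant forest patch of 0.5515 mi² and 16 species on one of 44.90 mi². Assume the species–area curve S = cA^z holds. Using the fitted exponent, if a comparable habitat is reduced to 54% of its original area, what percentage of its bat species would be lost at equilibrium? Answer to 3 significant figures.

z = ln(16/3) / ln(44.9/0.5515) = 1.6740 / 4.3996 = 0.3805
S_new/S_old = (A_new/A_old)^z = 0.54^0.3805 = exp(0.3805 × -0.6162) = 0.791
Fraction lost = 1 − 0.791 = 0.209

20.9%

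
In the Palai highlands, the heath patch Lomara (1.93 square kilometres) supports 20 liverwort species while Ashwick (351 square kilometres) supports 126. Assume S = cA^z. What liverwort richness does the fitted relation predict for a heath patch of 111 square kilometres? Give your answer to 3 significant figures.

z = ln(126/20) / ln(351/1.93) = 1.8405 / 5.2033 = 0.3537
c = 20 / 1.93^0.3537 = 20 / 1.262 = 15.85
S₃ = 15.85 × 111^0.3537 = 15.85 × 5.29 ≈ 83.85

83.9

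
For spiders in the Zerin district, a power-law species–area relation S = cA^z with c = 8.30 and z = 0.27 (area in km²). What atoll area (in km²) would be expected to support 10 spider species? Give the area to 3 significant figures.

1.99 km²

10 = 8.3 × A^0.27  ⇒  A^0.27 = 10/8.3 = 1.205
ln A = ln(1.205) / 0.27 = 0.1863 / 0.27 = 0.6901
A = e^0.6901 ≈ 1.994 km²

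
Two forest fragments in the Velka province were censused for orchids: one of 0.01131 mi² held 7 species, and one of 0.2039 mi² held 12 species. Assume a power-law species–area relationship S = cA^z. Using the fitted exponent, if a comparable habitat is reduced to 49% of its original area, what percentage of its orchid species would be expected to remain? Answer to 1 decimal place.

87.6%

z = ln(12/7) / ln(0.2039/0.01131) = 0.5390 / 2.8919 = 0.1864
S_new/S_old = (A_new/A_old)^z = 0.49^0.1864 = exp(0.1864 × -0.7133) = 0.8755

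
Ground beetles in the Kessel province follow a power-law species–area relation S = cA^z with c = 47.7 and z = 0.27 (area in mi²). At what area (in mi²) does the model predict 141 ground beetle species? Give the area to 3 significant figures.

55.4 mi²

141 = 47.7 × A^0.27  ⇒  A^0.27 = 141/47.7 = 2.956
ln A = ln(2.956) / 0.27 = 1.0838 / 0.27 = 4.0142
A = e^4.0142 ≈ 55.38 mi²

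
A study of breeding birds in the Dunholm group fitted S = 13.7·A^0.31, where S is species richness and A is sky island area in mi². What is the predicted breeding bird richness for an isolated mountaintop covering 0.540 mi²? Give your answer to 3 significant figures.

11.3

S = 13.7 × 0.54^0.31
ln S = ln 13.7 + 0.31 × ln 0.54 = 2.6174 + 0.31 × -0.6162 = 2.4264
S = e^2.4264 ≈ 11.32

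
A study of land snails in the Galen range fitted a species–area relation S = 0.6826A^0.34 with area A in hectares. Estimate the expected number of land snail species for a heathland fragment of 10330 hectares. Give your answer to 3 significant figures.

15.8

S = 0.6826 × 10330^0.34 = 0.6826 × 23.16 ≈ 15.81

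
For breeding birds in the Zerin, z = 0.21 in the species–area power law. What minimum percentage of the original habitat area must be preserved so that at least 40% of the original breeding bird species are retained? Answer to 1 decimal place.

Need (A_new/A_old)^0.21 = 0.4, so A_new/A_old = 0.4^(1/0.21) = 0.4^4.762
ln(A_new/A_old) = ln 0.4 / 0.21 = -0.9163 / 0.21 = -4.3633
A_new/A_old = e^-4.3633 ≈ 0.01274

1.3%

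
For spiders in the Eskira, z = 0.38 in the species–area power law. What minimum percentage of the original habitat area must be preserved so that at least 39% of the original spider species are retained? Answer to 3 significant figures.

Need (A_new/A_old)^0.38 = 0.39, so A_new/A_old = 0.39^(1/0.38) = 0.39^2.632
ln(A_new/A_old) = ln 0.39 / 0.38 = -0.9416 / 0.38 = -2.4779
A_new/A_old = e^-2.4779 ≈ 0.08392

8.39%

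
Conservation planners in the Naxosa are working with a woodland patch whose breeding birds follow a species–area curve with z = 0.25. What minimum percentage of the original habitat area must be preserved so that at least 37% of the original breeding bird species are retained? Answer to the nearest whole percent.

Need (A_new/A_old)^0.25 = 0.37, so A_new/A_old = 0.37^(1/0.25) = 0.37^4
ln(A_new/A_old) = ln 0.37 / 0.25 = -0.9943 / 0.25 = -3.9770
A_new/A_old = e^-3.9770 ≈ 0.01874

2%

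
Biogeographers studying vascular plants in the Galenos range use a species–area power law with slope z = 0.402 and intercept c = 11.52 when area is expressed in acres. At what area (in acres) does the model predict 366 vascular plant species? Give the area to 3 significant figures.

5450 acres

366 = 11.52 × A^0.402  ⇒  A^0.402 = 366/11.52 = 31.77
ln A = ln(31.77) / 0.402 = 3.4585 / 0.402 = 8.6034
A = e^8.6034 ≈ 5450 acres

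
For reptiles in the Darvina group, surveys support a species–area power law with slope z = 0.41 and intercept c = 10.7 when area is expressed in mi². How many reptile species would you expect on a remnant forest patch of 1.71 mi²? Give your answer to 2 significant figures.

13

S = 10.7 × 1.71^0.41
ln S = ln 10.7 + 0.41 × ln 1.71 = 2.3702 + 0.41 × 0.5365 = 2.5902
S = e^2.5902 ≈ 13.33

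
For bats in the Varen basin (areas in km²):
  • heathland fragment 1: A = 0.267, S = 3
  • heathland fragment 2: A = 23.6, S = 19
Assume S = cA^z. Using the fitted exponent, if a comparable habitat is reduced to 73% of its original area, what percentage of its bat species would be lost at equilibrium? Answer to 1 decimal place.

z = ln(19/3) / ln(23.6/0.267) = 1.8458 / 4.4818 = 0.4119
S_new/S_old = (A_new/A_old)^z = 0.73^0.4119 = exp(0.4119 × -0.3147) = 0.8784
Fraction lost = 1 − 0.8784 = 0.1216

12.2%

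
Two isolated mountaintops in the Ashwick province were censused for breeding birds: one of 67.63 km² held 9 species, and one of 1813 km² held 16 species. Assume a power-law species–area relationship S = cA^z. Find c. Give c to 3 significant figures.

4.31

z = ln(S₂/S₁) / ln(A₂/A₁) = ln(16/9) / ln(1813/67.63) = 0.5754 / 3.2887 = 0.1750
c = S₁ / A₁^z = 9 / 67.63^0.1750 = 9 / 2.09 = 4.306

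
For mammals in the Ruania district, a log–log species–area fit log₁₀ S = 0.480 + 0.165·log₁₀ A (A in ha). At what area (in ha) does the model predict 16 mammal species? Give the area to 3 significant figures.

24500 ha

16 = 3.02 × A^0.165  ⇒  A^0.165 = 16/3.02 = 5.298
ln A = ln(5.298) / 0.165 = 1.6673 / 0.165 = 10.1051
A = e^10.1051 ≈ 24468 ha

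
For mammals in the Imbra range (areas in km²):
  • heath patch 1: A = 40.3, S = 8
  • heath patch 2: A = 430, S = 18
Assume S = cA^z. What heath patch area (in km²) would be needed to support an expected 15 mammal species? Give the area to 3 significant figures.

z = ln(18/8) / ln(430/40.3) = 0.8109 / 2.3674 = 0.3425
c = 8 / 40.3^0.3425 = 8 / 3.547 = 2.255
A = (15/2.255)^(1/0.3425) ⇒ ln A = ln(6.651)/0.3425 = 5.5315
A = e^5.5315 ≈ 252.5 km²

253 km²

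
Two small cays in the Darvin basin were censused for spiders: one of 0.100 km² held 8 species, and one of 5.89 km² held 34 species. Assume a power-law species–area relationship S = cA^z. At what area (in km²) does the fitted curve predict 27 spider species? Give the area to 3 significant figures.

z = ln(34/8) / ln(5.89/0.1) = 1.4469 / 4.0758 = 0.3550
c = 8 / 0.1^0.3550 = 8 / 0.4416 = 18.12
A = (27/18.12)^(1/0.3550) ⇒ ln A = ln(1.49)/0.3550 = 1.1239
A = e^1.1239 ≈ 3.077 km²

3.08 km²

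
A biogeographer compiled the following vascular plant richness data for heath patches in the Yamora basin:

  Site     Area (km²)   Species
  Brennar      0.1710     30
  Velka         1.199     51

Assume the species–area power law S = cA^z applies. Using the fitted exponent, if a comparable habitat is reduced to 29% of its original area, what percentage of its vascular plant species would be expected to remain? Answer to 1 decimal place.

z = ln(51/30) / ln(1.199/0.171) = 0.5306 / 1.9476 = 0.2725
S_new/S_old = (A_new/A_old)^z = 0.29^0.2725 = exp(0.2725 × -1.2379) = 0.7137

71.4%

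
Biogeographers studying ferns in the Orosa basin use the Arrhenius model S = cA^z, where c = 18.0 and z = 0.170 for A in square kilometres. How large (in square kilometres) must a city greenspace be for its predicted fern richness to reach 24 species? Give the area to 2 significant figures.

5.4 square kilometres

24 = 18 × A^0.17  ⇒  A^0.17 = 24/18 = 1.333
ln A = ln(1.333) / 0.17 = 0.2877 / 0.17 = 1.6922
A = e^1.6922 ≈ 5.432 square kilometres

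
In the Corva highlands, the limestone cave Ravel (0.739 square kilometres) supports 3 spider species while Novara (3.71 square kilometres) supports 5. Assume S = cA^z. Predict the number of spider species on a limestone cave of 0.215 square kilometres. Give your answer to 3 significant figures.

z = ln(5/3) / ln(3.71/0.739) = 0.5108 / 1.6135 = 0.3166
c = 3 / 0.739^0.3166 = 3 / 0.9087 = 3.301
S₃ = 3.301 × 0.215^0.3166 = 3.301 × 0.6147 ≈ 2.029

2.03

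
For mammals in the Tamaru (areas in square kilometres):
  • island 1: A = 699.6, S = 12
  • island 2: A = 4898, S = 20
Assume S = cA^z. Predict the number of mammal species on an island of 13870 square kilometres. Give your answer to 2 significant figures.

26

z = ln(20/12) / ln(4898/699.6) = 0.5108 / 1.9461 = 0.2625
c = 12 / 699.6^0.2625 = 12 / 5.581 = 2.15
S₃ = 2.15 × 13870^0.2625 = 2.15 × 12.23 ≈ 26.28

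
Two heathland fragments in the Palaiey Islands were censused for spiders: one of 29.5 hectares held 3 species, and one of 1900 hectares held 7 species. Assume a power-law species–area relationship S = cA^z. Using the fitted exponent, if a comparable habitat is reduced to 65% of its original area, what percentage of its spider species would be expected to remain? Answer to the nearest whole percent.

z = ln(7/3) / ln(1900/29.5) = 0.8473 / 4.1652 = 0.2034
S_new/S_old = (A_new/A_old)^z = 0.65^0.2034 = exp(0.2034 × -0.4308) = 0.9161

92%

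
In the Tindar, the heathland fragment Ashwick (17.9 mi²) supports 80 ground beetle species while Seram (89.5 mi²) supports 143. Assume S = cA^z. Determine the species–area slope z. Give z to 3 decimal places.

0.361

Taking logs: ln S = ln c + z ln A, so z = (ln S₂ − ln S₁)/(ln A₂ − ln A₁).
z = ln(143/80) / ln(89.5/17.9) = ln(1.788) / ln(5) = 0.5808 / 1.6094 = 0.3609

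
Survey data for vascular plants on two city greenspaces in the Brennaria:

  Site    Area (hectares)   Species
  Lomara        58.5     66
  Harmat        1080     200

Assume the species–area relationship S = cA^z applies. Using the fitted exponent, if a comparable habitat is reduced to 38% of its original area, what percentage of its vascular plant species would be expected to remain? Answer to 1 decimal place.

69.2%

z = ln(200/66) / ln(1080/58.5) = 1.1087 / 2.9157 = 0.3802
S_new/S_old = (A_new/A_old)^z = 0.38^0.3802 = exp(0.3802 × -0.9676) = 0.6922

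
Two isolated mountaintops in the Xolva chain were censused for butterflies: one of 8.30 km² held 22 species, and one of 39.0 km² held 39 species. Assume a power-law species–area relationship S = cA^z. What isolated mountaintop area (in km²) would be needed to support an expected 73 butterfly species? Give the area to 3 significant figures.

z = ln(39/22) / ln(39/8.3) = 0.5725 / 1.5473 = 0.3700
c = 22 / 8.3^0.3700 = 22 / 2.188 = 10.05
A = (73/10.05)^(1/0.3700) ⇒ ln A = ln(7.261)/0.3700 = 5.3578
A = e^5.3578 ≈ 212.3 km²

212 km²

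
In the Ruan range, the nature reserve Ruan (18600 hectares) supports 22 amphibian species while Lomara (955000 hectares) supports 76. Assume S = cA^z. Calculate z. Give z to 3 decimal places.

Taking logs: ln S = ln c + z ln A, so z = (ln S₂ − ln S₁)/(ln A₂ − ln A₁).
z = ln(76/22) / ln(955000/18600) = ln(3.455) / ln(51.34) = 1.2397 / 3.9385 = 0.3148

0.315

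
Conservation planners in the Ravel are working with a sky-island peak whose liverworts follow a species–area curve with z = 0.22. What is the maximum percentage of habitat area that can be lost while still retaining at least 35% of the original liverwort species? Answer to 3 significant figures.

Need (A_new/A_old)^0.22 = 0.35, so A_new/A_old = 0.35^(1/0.22) = 0.35^4.545
ln(A_new/A_old) = ln 0.35 / 0.22 = -1.0498 / 0.22 = -4.7719
A_new/A_old = e^-4.7719 ≈ 0.008464
Fraction that can be lost = 1 − 0.008464 = 0.9915

99.2%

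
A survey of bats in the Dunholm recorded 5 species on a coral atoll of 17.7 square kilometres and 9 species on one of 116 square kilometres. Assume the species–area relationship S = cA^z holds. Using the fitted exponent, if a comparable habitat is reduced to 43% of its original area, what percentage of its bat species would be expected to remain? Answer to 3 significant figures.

z = ln(9/5) / ln(116/17.7) = 0.5878 / 1.8800 = 0.3126
S_new/S_old = (A_new/A_old)^z = 0.43^0.3126 = exp(0.3126 × -0.8440) = 0.7681

76.8%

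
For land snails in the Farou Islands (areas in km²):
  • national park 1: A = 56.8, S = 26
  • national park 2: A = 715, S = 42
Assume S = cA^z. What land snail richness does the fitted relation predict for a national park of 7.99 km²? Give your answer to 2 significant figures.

18

z = ln(42/26) / ln(715/56.8) = 0.4796 / 2.5327 = 0.1893
c = 26 / 56.8^0.1893 = 26 / 2.149 = 12.1
S₃ = 12.1 × 7.99^0.1893 = 12.1 × 1.482 ≈ 17.93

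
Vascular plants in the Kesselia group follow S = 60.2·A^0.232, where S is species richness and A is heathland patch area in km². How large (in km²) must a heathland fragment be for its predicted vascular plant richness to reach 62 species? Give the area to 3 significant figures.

62 = 60.2 × A^0.232  ⇒  A^0.232 = 62/60.2 = 1.03
ln A = ln(1.03) / 0.232 = 0.0295 / 0.232 = 0.1270
A = e^0.1270 ≈ 1.135 km²

1.14 km²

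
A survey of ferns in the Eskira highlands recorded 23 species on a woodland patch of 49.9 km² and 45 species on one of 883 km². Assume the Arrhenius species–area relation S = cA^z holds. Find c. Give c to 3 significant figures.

9.23

z = ln(S₂/S₁) / ln(A₂/A₁) = ln(45/23) / ln(883/49.9) = 0.6712 / 2.8733 = 0.2336
c = S₁ / A₁^z = 23 / 49.9^0.2336 = 23 / 2.493 = 9.227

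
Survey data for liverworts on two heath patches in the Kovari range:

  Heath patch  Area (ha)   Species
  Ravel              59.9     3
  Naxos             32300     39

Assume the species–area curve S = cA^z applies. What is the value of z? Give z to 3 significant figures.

Taking logs: ln S = ln c + z ln A, so z = (ln S₂ − ln S₁)/(ln A₂ − ln A₁).
z = ln(39/3) / ln(32300/59.9) = ln(13) / ln(539.2) = 2.5649 / 6.2901 = 0.4078

0.408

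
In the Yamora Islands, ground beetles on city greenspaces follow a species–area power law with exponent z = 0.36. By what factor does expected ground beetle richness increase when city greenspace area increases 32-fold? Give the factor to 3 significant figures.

S₂/S₁ = (A₂/A₁)^z = 32^0.36
ln(S₂/S₁) = 0.36 × ln 32 = 0.36 × 3.4657 = 1.2477
S₂/S₁ = e^1.2477 ≈ 3.482

3.48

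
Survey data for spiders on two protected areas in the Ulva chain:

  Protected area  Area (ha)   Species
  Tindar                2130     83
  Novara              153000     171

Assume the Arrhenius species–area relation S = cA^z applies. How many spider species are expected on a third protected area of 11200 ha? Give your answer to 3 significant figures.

z = ln(171/83) / ln(153000/2130) = 0.7228 / 4.2743 = 0.1691
c = 83 / 2130^0.1691 = 83 / 3.655 = 22.71
S₃ = 22.71 × 11200^0.1691 = 22.71 × 4.839 ≈ 109.9

110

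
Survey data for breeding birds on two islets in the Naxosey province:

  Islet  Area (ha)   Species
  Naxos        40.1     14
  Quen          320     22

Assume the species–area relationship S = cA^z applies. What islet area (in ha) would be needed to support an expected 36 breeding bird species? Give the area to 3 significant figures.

z = ln(22/14) / ln(320/40.1) = 0.4520 / 2.0769 = 0.2176
c = 14 / 40.1^0.2176 = 14 / 2.233 = 6.27
A = (36/6.27)^(1/0.2176) ⇒ ln A = ln(5.742)/0.2176 = 8.0313
A = e^8.0313 ≈ 3076 ha

3080 ha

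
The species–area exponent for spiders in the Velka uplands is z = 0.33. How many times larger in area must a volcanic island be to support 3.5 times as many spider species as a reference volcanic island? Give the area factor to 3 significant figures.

(A₂/A₁)^0.33 = 3.5, so A₂/A₁ = 3.5^(1/0.33) = 3.5^3.03
ln(A₂/A₁) = ln 3.5 / 0.33 = 1.2528 / 0.33 = 3.7963
A₂/A₁ = e^3.7963 ≈ 44.53

44.5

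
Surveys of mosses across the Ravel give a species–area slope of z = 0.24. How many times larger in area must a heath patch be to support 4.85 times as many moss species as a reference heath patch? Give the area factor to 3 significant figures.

(A₂/A₁)^0.24 = 4.85, so A₂/A₁ = 4.85^(1/0.24) = 4.85^4.167
ln(A₂/A₁) = ln 4.85 / 0.24 = 1.5790 / 0.24 = 6.5791
A₂/A₁ = e^6.5791 ≈ 719.9

720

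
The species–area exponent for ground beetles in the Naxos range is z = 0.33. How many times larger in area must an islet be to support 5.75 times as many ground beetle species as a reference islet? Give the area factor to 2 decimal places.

(A₂/A₁)^0.33 = 5.75, so A₂/A₁ = 5.75^(1/0.33) = 5.75^3.03
ln(A₂/A₁) = ln 5.75 / 0.33 = 1.7492 / 0.33 = 5.3006
A₂/A₁ = e^5.3006 ≈ 200.5

200.46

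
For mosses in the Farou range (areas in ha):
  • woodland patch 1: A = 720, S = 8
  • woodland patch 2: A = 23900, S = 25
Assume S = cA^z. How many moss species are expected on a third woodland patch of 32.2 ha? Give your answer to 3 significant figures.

2.91

z = ln(25/8) / ln(23900/720) = 1.1394 / 3.5024 = 0.3253
c = 8 / 720^0.3253 = 8 / 8.503 = 0.9408
S₃ = 0.9408 × 32.2^0.3253 = 0.9408 × 3.094 ≈ 2.911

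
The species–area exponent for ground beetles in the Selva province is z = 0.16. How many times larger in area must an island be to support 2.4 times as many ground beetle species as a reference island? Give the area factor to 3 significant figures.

(A₂/A₁)^0.16 = 2.4, so A₂/A₁ = 2.4^(1/0.16) = 2.4^6.25
ln(A₂/A₁) = ln 2.4 / 0.16 = 0.8755 / 0.16 = 5.4717
A₂/A₁ = e^5.4717 ≈ 237.9

238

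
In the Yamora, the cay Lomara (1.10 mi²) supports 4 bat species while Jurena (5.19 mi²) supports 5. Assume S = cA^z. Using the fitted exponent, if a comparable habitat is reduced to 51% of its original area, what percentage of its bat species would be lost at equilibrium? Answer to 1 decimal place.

z = ln(5/4) / ln(5.19/1.1) = 0.2231 / 1.5514 = 0.1438
S_new/S_old = (A_new/A_old)^z = 0.51^0.1438 = exp(0.1438 × -0.6733) = 0.9077
Fraction lost = 1 − 0.9077 = 0.09231

9.2%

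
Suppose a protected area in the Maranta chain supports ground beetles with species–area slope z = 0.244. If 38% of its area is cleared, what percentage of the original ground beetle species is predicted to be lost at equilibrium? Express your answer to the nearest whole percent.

S_new/S_old = (A_new/A_old)^z = 0.62^0.244
= exp(0.244 × ln 0.62) = exp(0.244 × -0.4780) = exp(-0.1166) ≈ 0.8899
Fraction lost = 1 − 0.8899 = 0.1101

11%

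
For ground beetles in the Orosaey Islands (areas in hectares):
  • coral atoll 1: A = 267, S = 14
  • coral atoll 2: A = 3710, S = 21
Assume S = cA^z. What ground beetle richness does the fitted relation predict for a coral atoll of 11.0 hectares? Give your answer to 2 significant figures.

8.6

z = ln(21/14) / ln(3710/267) = 0.4055 / 2.6315 = 0.1541
c = 14 / 267^0.1541 = 14 / 2.365 = 5.919
S₃ = 5.919 × 11^0.1541 = 5.919 × 1.447 ≈ 8.565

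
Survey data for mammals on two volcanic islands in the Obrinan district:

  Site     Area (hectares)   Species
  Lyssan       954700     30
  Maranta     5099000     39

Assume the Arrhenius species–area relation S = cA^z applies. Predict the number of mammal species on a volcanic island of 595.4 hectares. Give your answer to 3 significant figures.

9.45

z = ln(39/30) / ln(5099000/954700) = 0.2624 / 1.6754 = 0.1566
c = 30 / 954700^0.1566 = 30 / 8.638 = 3.473
S₃ = 3.473 × 595.4^0.1566 = 3.473 × 2.72 ≈ 9.445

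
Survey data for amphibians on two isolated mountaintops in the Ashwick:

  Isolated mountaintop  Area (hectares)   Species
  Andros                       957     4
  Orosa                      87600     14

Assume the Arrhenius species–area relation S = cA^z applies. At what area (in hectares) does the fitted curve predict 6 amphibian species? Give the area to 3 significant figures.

z = ln(14/4) / ln(87600/957) = 1.2528 / 4.5167 = 0.2774
c = 4 / 957^0.2774 = 4 / 6.711 = 0.596
A = (6/0.596)^(1/0.2774) ⇒ ln A = ln(10.07)/0.2774 = 8.3257
A = e^8.3257 ≈ 4129 hectares

4130 hectares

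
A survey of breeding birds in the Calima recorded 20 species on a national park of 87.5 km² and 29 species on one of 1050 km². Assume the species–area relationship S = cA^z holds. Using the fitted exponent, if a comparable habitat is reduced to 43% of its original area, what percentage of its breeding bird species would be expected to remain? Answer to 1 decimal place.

z = ln(29/20) / ln(1050/87.5) = 0.3716 / 2.4849 = 0.1495
S_new/S_old = (A_new/A_old)^z = 0.43^0.1495 = exp(0.1495 × -0.8440) = 0.8814

88.1%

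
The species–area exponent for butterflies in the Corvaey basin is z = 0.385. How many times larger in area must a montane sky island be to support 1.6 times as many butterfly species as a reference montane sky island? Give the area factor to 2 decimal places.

3.39

(A₂/A₁)^0.385 = 1.6, so A₂/A₁ = 1.6^(1/0.385) = 1.6^2.597
ln(A₂/A₁) = ln 1.6 / 0.385 = 0.4700 / 0.385 = 1.2208
A₂/A₁ = e^1.2208 ≈ 3.39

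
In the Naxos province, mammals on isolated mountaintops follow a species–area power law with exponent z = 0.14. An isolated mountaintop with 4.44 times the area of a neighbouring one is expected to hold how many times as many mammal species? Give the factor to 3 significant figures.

S₂/S₁ = (A₂/A₁)^z = 4.44^0.14
ln(S₂/S₁) = 0.14 × ln 4.44 = 0.14 × 1.4907 = 0.2087
S₂/S₁ = e^0.2087 ≈ 1.232

1.23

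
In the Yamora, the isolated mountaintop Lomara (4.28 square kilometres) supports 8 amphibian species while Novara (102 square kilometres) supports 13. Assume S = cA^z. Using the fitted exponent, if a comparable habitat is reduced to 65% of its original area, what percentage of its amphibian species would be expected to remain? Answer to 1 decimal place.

z = ln(13/8) / ln(102/4.28) = 0.4855 / 3.1710 = 0.1531
S_new/S_old = (A_new/A_old)^z = 0.65^0.1531 = exp(0.1531 × -0.4308) = 0.9362

93.6%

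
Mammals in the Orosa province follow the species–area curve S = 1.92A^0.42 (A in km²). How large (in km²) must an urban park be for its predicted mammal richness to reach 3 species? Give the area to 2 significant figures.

2.9 km²

3 = 1.92 × A^0.42  ⇒  A^0.42 = 3/1.92 = 1.562
ln A = ln(1.562) / 0.42 = 0.4463 / 0.42 = 1.0626
A = e^1.0626 ≈ 2.894 km²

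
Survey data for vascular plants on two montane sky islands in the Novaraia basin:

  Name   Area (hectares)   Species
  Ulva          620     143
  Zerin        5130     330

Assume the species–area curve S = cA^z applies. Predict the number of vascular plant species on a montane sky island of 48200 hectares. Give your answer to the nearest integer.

801

z = ln(330/143) / ln(5130/620) = 0.8362 / 2.1131 = 0.3957
c = 143 / 620^0.3957 = 143 / 12.74 = 11.23
S₃ = 11.23 × 48200^0.3957 = 11.23 × 71.33 ≈ 800.8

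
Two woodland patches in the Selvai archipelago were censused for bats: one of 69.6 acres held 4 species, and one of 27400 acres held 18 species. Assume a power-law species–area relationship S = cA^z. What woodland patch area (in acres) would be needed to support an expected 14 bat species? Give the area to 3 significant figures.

z = ln(18/4) / ln(27400/69.6) = 1.5041 / 5.9755 = 0.2517
c = 4 / 69.6^0.2517 = 4 / 2.909 = 1.375
A = (14/1.375)^(1/0.2517) ⇒ ln A = ln(10.18)/0.2517 = 9.2199
A = e^9.2199 ≈ 10096 acres

10100 acres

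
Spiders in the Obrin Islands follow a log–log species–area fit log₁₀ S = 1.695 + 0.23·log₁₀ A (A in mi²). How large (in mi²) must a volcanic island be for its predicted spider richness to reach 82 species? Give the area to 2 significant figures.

8.9 mi²

82 = 49.55 × A^0.23  ⇒  A^0.23 = 82/49.55 = 1.655
ln A = ln(1.655) / 0.23 = 0.5038 / 0.23 = 2.1906
A = e^2.1906 ≈ 8.941 mi²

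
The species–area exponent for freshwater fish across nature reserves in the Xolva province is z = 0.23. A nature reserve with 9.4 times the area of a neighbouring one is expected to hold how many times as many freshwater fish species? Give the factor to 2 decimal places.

S₂/S₁ = (A₂/A₁)^z = 9.4^0.23
ln(S₂/S₁) = 0.23 × ln 9.4 = 0.23 × 2.2407 = 0.5154
S₂/S₁ = e^0.5154 ≈ 1.674

1.67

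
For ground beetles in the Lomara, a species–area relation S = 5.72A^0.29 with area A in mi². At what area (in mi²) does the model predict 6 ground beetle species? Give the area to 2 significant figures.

1.2 mi²

6 = 5.72 × A^0.29  ⇒  A^0.29 = 6/5.72 = 1.049
ln A = ln(1.049) / 0.29 = 0.0478 / 0.29 = 0.1648
A = e^0.1648 ≈ 1.179 mi²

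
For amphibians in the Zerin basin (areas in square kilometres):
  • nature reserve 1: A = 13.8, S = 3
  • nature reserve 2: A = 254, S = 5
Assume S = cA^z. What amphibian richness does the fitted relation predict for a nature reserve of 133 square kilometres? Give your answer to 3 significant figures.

4.46

z = ln(5/3) / ln(254/13.8) = 0.5108 / 2.9127 = 0.1754
c = 3 / 13.8^0.1754 = 3 / 1.585 = 1.893
S₃ = 1.893 × 133^0.1754 = 1.893 × 2.358 ≈ 4.464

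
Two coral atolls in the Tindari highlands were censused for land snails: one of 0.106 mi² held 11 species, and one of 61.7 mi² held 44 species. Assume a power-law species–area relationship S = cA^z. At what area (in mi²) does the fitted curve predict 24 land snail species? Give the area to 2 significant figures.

z = ln(44/11) / ln(61.7/0.106) = 1.3863 / 6.3666 = 0.2177
c = 11 / 0.106^0.2177 = 11 / 0.6134 = 17.93
A = (24/17.93)^(1/0.2177) ⇒ ln A = ln(1.338)/0.2177 = 1.3386
A = e^1.3386 ≈ 3.814 mi²

3.8 mi²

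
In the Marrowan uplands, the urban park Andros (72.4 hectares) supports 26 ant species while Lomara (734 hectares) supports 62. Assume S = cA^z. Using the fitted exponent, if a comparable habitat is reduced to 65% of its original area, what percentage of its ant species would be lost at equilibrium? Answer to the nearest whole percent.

z = ln(62/26) / ln(734/72.4) = 0.8690 / 2.3163 = 0.3752
S_new/S_old = (A_new/A_old)^z = 0.65^0.3752 = exp(0.3752 × -0.4308) = 0.8508
Fraction lost = 1 − 0.8508 = 0.1492

15%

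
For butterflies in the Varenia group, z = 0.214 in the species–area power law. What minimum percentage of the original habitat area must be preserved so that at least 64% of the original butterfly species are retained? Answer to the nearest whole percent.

Need (A_new/A_old)^0.214 = 0.64, so A_new/A_old = 0.64^(1/0.214) = 0.64^4.673
ln(A_new/A_old) = ln 0.64 / 0.214 = -0.4463 / 0.214 = -2.0855
A_new/A_old = e^-2.0855 ≈ 0.1243

12%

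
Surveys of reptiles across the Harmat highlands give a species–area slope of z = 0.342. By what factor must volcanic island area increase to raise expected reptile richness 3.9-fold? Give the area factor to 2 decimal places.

53.49

(A₂/A₁)^0.342 = 3.9, so A₂/A₁ = 3.9^(1/0.342) = 3.9^2.924
ln(A₂/A₁) = ln 3.9 / 0.342 = 1.3610 / 0.342 = 3.9795
A₂/A₁ = e^3.9795 ≈ 53.49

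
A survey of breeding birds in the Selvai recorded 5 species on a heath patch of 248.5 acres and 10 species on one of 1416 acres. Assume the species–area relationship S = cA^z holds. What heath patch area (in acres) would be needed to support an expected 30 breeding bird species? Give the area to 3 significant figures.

22300 acres

z = ln(10/5) / ln(1416/248.5) = 0.6931 / 1.7401 = 0.3983
c = 5 / 248.5^0.3983 = 5 / 8.998 = 0.5557
A = (30/0.5557)^(1/0.3983) ⇒ ln A = ln(53.99)/0.3983 = 10.0137
A = e^10.0137 ≈ 22329 acres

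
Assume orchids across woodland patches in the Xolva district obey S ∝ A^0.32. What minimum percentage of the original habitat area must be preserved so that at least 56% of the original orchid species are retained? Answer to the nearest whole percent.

Need (A_new/A_old)^0.32 = 0.56, so A_new/A_old = 0.56^(1/0.32) = 0.56^3.125
ln(A_new/A_old) = ln 0.56 / 0.32 = -0.5798 / 0.32 = -1.8119
A_new/A_old = e^-1.8119 ≈ 0.1633

16%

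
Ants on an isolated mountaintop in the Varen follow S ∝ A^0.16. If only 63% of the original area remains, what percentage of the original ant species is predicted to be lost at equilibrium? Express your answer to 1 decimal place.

S_new/S_old = (A_new/A_old)^z = 0.63^0.16
= exp(0.16 × ln 0.63) = exp(0.16 × -0.4620) = exp(-0.0739) ≈ 0.9287
Fraction lost = 1 − 0.9287 = 0.07126

7.1%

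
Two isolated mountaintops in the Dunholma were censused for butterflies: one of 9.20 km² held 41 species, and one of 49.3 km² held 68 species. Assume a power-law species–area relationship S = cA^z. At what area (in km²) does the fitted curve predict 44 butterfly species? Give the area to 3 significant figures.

z = ln(68/41) / ln(49.3/9.2) = 0.5059 / 1.6787 = 0.3014
c = 41 / 9.2^0.3014 = 41 / 1.952 = 21
A = (44/21)^(1/0.3014) ⇒ ln A = ln(2.095)/0.3014 = 2.4535
A = e^2.4535 ≈ 11.63 km²

11.6 km²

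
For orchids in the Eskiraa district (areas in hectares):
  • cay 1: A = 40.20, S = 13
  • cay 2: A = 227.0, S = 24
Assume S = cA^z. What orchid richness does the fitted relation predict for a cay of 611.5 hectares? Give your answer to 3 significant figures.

34.1

z = ln(24/13) / ln(227/40.2) = 0.6131 / 1.7311 = 0.3542
c = 13 / 40.2^0.3542 = 13 / 3.7 = 3.514
S₃ = 3.514 × 611.5^0.3542 = 3.514 × 9.702 ≈ 34.09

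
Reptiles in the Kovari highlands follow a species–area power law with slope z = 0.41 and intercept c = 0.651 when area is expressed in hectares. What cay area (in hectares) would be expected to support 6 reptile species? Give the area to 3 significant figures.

6 = 0.651 × A^0.41  ⇒  A^0.41 = 6/0.651 = 9.217
ln A = ln(9.217) / 0.41 = 2.2210 / 0.41 = 5.4171
A = e^5.4171 ≈ 225.2 hectares

225 hectares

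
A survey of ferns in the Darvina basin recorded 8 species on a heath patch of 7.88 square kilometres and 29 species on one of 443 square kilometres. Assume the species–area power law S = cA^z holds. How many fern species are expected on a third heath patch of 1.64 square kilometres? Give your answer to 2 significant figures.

z = ln(29/8) / ln(443/7.88) = 1.2879 / 4.0292 = 0.3196
c = 8 / 7.88^0.3196 = 8 / 1.934 = 4.136
S₃ = 4.136 × 1.64^0.3196 = 4.136 × 1.171 ≈ 4.844

4.8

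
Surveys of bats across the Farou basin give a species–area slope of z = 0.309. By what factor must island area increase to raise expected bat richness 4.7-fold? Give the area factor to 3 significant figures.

(A₂/A₁)^0.309 = 4.7, so A₂/A₁ = 4.7^(1/0.309) = 4.7^3.236
ln(A₂/A₁) = ln 4.7 / 0.309 = 1.5476 / 0.309 = 5.0083
A₂/A₁ = e^5.0083 ≈ 149.6

150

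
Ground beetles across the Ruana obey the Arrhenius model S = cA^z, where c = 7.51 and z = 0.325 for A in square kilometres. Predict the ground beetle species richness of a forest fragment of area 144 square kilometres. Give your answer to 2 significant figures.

38

S = 7.51 × 144^0.325
ln S = ln 7.51 + 0.325 × ln 144 = 2.0162 + 0.325 × 4.9698 = 3.6314
S = e^3.6314 ≈ 37.77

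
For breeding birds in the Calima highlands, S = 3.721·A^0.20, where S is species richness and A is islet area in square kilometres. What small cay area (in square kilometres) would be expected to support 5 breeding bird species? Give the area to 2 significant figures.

5 = 3.721 × A^0.2  ⇒  A^0.2 = 5/3.721 = 1.344
ln A = ln(1.344) / 0.2 = 0.2954 / 0.2 = 1.4772
A = e^1.4772 ≈ 4.381 square kilometres

4.4 square kilometres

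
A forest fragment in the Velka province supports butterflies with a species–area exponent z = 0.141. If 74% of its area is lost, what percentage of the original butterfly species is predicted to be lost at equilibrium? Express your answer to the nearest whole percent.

17%

S_new/S_old = (A_new/A_old)^z = 0.26^0.141
= exp(0.141 × ln 0.26) = exp(0.141 × -1.3471) = exp(-0.1899) ≈ 0.827
Fraction lost = 1 − 0.827 = 0.173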